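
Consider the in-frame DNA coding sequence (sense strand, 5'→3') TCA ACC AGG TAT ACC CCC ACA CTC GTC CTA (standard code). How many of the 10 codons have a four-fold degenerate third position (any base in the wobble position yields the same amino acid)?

8

Codon 1 TCA (Ser): third position 4-fold.
Codon 2 ACC (Thr): third position 4-fold.
Codon 3 AGG (Arg): third position 2-fold.
Codon 4 TAT (Tyr): third position 2-fold.
Codon 5 ACC (Thr): third position 4-fold.
Codon 6 CCC (Pro): third position 4-fold.
Codon 7 ACA (Thr): third position 4-fold.
Codon 8 CTC (Leu): third position 4-fold.
Codon 9 GTC (Val): third position 4-fold.
Codon 10 CTA (Leu): third position 4-fold.
Four-fold degenerate third positions: 8.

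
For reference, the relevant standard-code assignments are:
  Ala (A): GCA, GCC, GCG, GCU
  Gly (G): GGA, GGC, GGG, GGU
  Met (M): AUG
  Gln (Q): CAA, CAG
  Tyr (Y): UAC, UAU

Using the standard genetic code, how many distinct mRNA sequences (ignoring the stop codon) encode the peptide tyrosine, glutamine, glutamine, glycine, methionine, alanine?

128

Tyr: 2 codons.
Gln: 2 codons.
Gln: 2 codons.
Gly: 4 codons.
Met: 1 codon.
Ala: 4 codons.
2 × 2 × 2 × 4 × 1 × 4 = 128.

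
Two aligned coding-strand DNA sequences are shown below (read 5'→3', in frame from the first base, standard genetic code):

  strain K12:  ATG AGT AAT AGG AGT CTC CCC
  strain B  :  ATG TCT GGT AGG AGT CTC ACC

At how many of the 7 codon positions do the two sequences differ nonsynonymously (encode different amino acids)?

Codon 1: ATG Met / ATG Met — identical.
Codon 2: AGT Ser / TCT Ser — synonymous.
Codon 3: AAT Asn / GGT Gly — nonsynonymous.
Codon 4: AGG Arg / AGG Arg — identical.
Codon 5: AGT Ser / AGT Ser — identical.
Codon 6: CTC Leu / CTC Leu — identical.
Codon 7: CCC Pro / ACC Thr — nonsynonymous.
Nonsynonymous differences: 2.

2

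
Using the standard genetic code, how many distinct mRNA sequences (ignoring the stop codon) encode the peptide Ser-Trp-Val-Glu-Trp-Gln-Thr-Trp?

384

Ser: 6 codons.
Trp: 1 codon.
Val: 4 codons.
Glu: 2 codons.
Trp: 1 codon.
Gln: 2 codons.
Thr: 4 codons.
Trp: 1 codon.
6 × 1 × 4 × 2 × 1 × 2 × 4 × 1 = 384.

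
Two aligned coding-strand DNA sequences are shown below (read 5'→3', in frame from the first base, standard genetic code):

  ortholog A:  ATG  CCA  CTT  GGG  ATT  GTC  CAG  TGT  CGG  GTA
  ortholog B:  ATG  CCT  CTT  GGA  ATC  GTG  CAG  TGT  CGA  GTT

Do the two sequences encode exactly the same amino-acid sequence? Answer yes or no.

yes

Codon 1: ATG Met / ATG Met — identical.
Codon 2: CCA Pro / CCT Pro — synonymous.
Codon 3: CTT Leu / CTT Leu — identical.
Codon 4: GGG Gly / GGA Gly — synonymous.
Codon 5: ATT Ile / ATC Ile — synonymous.
Codon 6: GTC Val / GTG Val — synonymous.
Codon 7: CAG Gln / CAG Gln — identical.
Codon 8: TGT Cys / TGT Cys — identical.
Codon 9: CGG Arg / CGA Arg — synonymous.
Codon 10: GTA Val / GTT Val — synonymous.
Nonsynonymous differences: 0 → same protein.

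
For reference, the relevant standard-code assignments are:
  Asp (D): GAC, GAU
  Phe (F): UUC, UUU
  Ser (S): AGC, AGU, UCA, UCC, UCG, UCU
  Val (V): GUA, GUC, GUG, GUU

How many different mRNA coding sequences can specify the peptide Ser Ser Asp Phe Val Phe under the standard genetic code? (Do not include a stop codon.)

Ser: 6 codons.
Ser: 6 codons.
Asp: 2 codons.
Phe: 2 codons.
Val: 4 codons.
Phe: 2 codons.
6 × 6 × 2 × 2 × 4 × 2 = 1152.

1152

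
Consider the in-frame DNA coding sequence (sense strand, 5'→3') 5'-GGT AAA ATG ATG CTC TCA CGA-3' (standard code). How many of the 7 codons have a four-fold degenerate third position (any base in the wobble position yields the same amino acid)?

Codon 1 GGT (Gly): third position 4-fold.
Codon 2 AAA (Lys): third position 2-fold.
Codon 3 ATG (Met): third position 1-fold.
Codon 4 ATG (Met): third position 1-fold.
Codon 5 CTC (Leu): third position 4-fold.
Codon 6 TCA (Ser): third position 4-fold.
Codon 7 CGA (Arg): third position 4-fold.
Four-fold degenerate third positions: 4.

4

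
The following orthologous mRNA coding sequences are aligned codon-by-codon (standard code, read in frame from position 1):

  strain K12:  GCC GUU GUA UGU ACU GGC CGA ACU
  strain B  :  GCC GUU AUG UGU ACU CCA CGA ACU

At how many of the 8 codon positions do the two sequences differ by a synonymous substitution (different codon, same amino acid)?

0

Codon 1: GCC Ala / GCC Ala — identical.
Codon 2: GUU Val / GUU Val — identical.
Codon 3: GUA Val / AUG Met — nonsynonymous.
Codon 4: UGU Cys / UGU Cys — identical.
Codon 5: ACU Thr / ACU Thr — identical.
Codon 6: GGC Gly / CCA Pro — nonsynonymous.
Codon 7: CGA Arg / CGA Arg — identical.
Codon 8: ACU Thr / ACU Thr — identical.
Synonymous differences: 0.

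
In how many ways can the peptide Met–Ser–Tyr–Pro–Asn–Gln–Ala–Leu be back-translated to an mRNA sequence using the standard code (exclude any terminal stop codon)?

Met: 1 codon.
Ser: 6 codons.
Tyr: 2 codons.
Pro: 4 codons.
Asn: 2 codons.
Gln: 2 codons.
Ala: 4 codons.
Leu: 6 codons.
1 × 6 × 2 × 4 × 2 × 2 × 4 × 6 = 4608.

4608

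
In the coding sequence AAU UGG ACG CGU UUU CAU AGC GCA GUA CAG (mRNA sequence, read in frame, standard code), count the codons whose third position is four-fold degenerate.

4

Codon 1 AAU (Asn): third position 2-fold.
Codon 2 UGG (Trp): third position 1-fold.
Codon 3 ACG (Thr): third position 4-fold.
Codon 4 CGU (Arg): third position 4-fold.
Codon 5 UUU (Phe): third position 2-fold.
Codon 6 CAU (His): third position 2-fold.
Codon 7 AGC (Ser): third position 2-fold.
Codon 8 GCA (Ala): third position 4-fold.
Codon 9 GUA (Val): third position 4-fold.
Codon 10 CAG (Gln): third position 2-fold.
Four-fold degenerate third positions: 4.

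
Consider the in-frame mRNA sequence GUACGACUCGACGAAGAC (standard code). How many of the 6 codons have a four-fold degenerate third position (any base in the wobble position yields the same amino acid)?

3

Codon 1 GUA (Val): third position 4-fold.
Codon 2 CGA (Arg): third position 4-fold.
Codon 3 CUC (Leu): third position 4-fold.
Codon 4 GAC (Asp): third position 2-fold.
Codon 5 GAA (Glu): third position 2-fold.
Codon 6 GAC (Asp): third position 2-fold.
Four-fold degenerate third positions: 3.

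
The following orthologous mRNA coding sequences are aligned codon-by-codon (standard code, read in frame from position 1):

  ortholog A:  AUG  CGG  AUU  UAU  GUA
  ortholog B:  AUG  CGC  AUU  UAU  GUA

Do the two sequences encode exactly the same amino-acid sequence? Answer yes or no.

yes

Codon 1: AUG Met / AUG Met — identical.
Codon 2: CGG Arg / CGC Arg — synonymous.
Codon 3: AUU Ile / AUU Ile — identical.
Codon 4: UAU Tyr / UAU Tyr — identical.
Codon 5: GUA Val / GUA Val — identical.
Nonsynonymous differences: 0 → same protein.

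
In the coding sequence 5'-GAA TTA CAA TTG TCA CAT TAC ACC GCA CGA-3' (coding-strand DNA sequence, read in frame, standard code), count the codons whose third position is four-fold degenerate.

4

Codon 1 GAA (Glu): third position 2-fold.
Codon 2 TTA (Leu): third position 2-fold.
Codon 3 CAA (Gln): third position 2-fold.
Codon 4 TTG (Leu): third position 2-fold.
Codon 5 TCA (Ser): third position 4-fold.
Codon 6 CAT (His): third position 2-fold.
Codon 7 TAC (Tyr): third position 2-fold.
Codon 8 ACC (Thr): third position 4-fold.
Codon 9 GCA (Ala): third position 4-fold.
Codon 10 CGA (Arg): third position 4-fold.
Four-fold degenerate third positions: 4.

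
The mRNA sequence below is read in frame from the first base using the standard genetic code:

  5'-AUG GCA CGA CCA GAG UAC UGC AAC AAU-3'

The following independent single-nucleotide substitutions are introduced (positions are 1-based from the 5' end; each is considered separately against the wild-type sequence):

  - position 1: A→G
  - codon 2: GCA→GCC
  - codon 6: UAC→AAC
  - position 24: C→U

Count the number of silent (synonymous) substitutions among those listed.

2

Codon 1: AUG (Met) → GUG (Val) — missense.
Codon 2: GCA (Ala) → GCC (Ala) — synonymous.
Codon 6: UAC (Tyr) → AAC (Asn) — missense.
Codon 8: AAC (Asn) → AAU (Asn) — synonymous.
Synonymous: 2 of 4.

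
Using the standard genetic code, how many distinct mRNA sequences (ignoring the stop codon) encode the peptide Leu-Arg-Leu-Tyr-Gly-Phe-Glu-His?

Leu: 6 codons.
Arg: 6 codons.
Leu: 6 codons.
Tyr: 2 codons.
Gly: 4 codons.
Phe: 2 codons.
Glu: 2 codons.
His: 2 codons.
6 × 6 × 6 × 2 × 4 × 2 × 2 × 2 = 13824.

13824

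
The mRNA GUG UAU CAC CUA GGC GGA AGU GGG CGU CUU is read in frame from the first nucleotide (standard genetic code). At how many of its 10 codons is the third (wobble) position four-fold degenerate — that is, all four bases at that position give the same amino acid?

7

Codon 1 GUG (Val): third position 4-fold.
Codon 2 UAU (Tyr): third position 2-fold.
Codon 3 CAC (His): third position 2-fold.
Codon 4 CUA (Leu): third position 4-fold.
Codon 5 GGC (Gly): third position 4-fold.
Codon 6 GGA (Gly): third position 4-fold.
Codon 7 AGU (Ser): third position 2-fold.
Codon 8 GGG (Gly): third position 4-fold.
Codon 9 CGU (Arg): third position 4-fold.
Codon 10 CUU (Leu): third position 4-fold.
Four-fold degenerate third positions: 7.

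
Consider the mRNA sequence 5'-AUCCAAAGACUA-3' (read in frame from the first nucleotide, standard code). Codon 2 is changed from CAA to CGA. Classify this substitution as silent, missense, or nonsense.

Position 5 falls in codon 2: CAA → Gln.
After the substitution the codon is CGA → Arg.
Gln ≠ Arg, so this is a missense mutation.

missense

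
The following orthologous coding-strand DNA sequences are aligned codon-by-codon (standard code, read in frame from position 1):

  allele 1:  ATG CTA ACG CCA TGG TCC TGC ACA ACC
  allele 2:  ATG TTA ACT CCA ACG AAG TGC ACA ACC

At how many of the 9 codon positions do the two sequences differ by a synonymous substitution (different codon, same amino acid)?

Codon 1: ATG Met / ATG Met — identical.
Codon 2: CTA Leu / TTA Leu — synonymous.
Codon 3: ACG Thr / ACT Thr — synonymous.
Codon 4: CCA Pro / CCA Pro — identical.
Codon 5: TGG Trp / ACG Thr — nonsynonymous.
Codon 6: TCC Ser / AAG Lys — nonsynonymous.
Codon 7: TGC Cys / TGC Cys — identical.
Codon 8: ACA Thr / ACA Thr — identical.
Codon 9: ACC Thr / ACC Thr — identical.
Synonymous differences: 2.

2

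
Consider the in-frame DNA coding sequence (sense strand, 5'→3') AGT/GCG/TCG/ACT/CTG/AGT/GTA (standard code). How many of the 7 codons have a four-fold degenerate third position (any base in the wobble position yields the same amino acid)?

5

Codon 1 AGT (Ser): third position 2-fold.
Codon 2 GCG (Ala): third position 4-fold.
Codon 3 TCG (Ser): third position 4-fold.
Codon 4 ACT (Thr): third position 4-fold.
Codon 5 CTG (Leu): third position 4-fold.
Codon 6 AGT (Ser): third position 2-fold.
Codon 7 GTA (Val): third position 4-fold.
Four-fold degenerate third positions: 5.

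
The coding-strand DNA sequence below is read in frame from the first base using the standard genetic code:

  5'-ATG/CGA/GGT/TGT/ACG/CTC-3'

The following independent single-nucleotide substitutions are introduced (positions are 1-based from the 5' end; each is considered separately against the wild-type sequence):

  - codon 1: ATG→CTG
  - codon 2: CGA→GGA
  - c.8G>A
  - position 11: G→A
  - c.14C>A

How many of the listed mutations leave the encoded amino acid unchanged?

0

Codon 1: ATG (Met) → CTG (Leu) — missense.
Codon 2: CGA (Arg) → GGA (Gly) — missense.
Codon 3: GGT (Gly) → GAT (Asp) — missense.
Codon 4: TGT (Cys) → TAT (Tyr) — missense.
Codon 5: ACG (Thr) → AAG (Lys) — missense.
Synonymous: 0 of 5.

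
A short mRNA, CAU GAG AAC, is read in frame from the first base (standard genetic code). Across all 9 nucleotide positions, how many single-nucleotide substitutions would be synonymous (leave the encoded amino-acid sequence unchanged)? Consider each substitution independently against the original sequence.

Codon 1 (CAU, His): 1 synonymous substitution.
Codon 2 (GAG, Glu): 1 synonymous substitution.
Codon 3 (AAC, Asn): 1 synonymous substitution.
Total: 1 + 1 + 1 = 3.

3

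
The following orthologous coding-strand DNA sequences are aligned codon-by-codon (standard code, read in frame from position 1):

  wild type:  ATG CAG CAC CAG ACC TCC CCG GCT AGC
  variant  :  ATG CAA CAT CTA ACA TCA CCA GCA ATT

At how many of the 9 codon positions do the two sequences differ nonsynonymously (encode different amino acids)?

2

Codon 1: ATG Met / ATG Met — identical.
Codon 2: CAG Gln / CAA Gln — synonymous.
Codon 3: CAC His / CAT His — synonymous.
Codon 4: CAG Gln / CTA Leu — nonsynonymous.
Codon 5: ACC Thr / ACA Thr — synonymous.
Codon 6: TCC Ser / TCA Ser — synonymous.
Codon 7: CCG Pro / CCA Pro — synonymous.
Codon 8: GCT Ala / GCA Ala — synonymous.
Codon 9: AGC Ser / ATT Ile — nonsynonymous.
Nonsynonymous differences: 2.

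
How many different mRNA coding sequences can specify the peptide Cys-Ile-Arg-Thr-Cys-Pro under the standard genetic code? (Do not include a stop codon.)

1152

Cys: 2 codons.
Ile: 3 codons.
Arg: 6 codons.
Thr: 4 codons.
Cys: 2 codons.
Pro: 4 codons.
2 × 3 × 6 × 4 × 2 × 4 = 1152.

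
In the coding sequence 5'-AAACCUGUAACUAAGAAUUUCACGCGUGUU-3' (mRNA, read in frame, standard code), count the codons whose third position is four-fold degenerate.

6

Codon 1 AAA (Lys): third position 2-fold.
Codon 2 CCU (Pro): third position 4-fold.
Codon 3 GUA (Val): third position 4-fold.
Codon 4 ACU (Thr): third position 4-fold.
Codon 5 AAG (Lys): third position 2-fold.
Codon 6 AAU (Asn): third position 2-fold.
Codon 7 UUC (Phe): third position 2-fold.
Codon 8 ACG (Thr): third position 4-fold.
Codon 9 CGU (Arg): third position 4-fold.
Codon 10 GUU (Val): third position 4-fold.
Four-fold degenerate third positions: 6.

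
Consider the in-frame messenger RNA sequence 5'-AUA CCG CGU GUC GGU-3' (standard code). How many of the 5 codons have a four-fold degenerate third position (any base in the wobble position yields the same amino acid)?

4

Codon 1 AUA (Ile): third position 3-fold.
Codon 2 CCG (Pro): third position 4-fold.
Codon 3 CGU (Arg): third position 4-fold.
Codon 4 GUC (Val): third position 4-fold.
Codon 5 GGU (Gly): third position 4-fold.
Four-fold degenerate third positions: 4.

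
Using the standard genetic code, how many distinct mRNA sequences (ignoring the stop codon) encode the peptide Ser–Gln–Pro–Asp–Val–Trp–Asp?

768

Ser: 6 codons.
Gln: 2 codons.
Pro: 4 codons.
Asp: 2 codons.
Val: 4 codons.
Trp: 1 codon.
Asp: 2 codons.
6 × 2 × 4 × 2 × 4 × 1 × 2 = 768.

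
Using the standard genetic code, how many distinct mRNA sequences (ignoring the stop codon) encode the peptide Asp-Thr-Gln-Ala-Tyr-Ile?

Asp: 2 codons.
Thr: 4 codons.
Gln: 2 codons.
Ala: 4 codons.
Tyr: 2 codons.
Ile: 3 codons.
2 × 4 × 2 × 4 × 2 × 3 = 384.

384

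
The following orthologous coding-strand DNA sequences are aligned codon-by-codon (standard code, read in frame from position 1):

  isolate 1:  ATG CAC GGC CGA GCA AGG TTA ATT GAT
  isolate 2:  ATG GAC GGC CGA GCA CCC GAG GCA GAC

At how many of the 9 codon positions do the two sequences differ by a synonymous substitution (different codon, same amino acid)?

Codon 1: ATG Met / ATG Met — identical.
Codon 2: CAC His / GAC Asp — nonsynonymous.
Codon 3: GGC Gly / GGC Gly — identical.
Codon 4: CGA Arg / CGA Arg — identical.
Codon 5: GCA Ala / GCA Ala — identical.
Codon 6: AGG Arg / CCC Pro — nonsynonymous.
Codon 7: TTA Leu / GAG Glu — nonsynonymous.
Codon 8: ATT Ile / GCA Ala — nonsynonymous.
Codon 9: GAT Asp / GAC Asp — synonymous.
Synonymous differences: 1.

1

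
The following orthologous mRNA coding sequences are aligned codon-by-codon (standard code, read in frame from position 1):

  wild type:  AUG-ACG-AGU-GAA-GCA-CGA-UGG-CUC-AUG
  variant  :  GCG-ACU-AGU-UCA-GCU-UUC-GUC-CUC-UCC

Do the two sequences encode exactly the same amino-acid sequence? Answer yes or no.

Codon 1: AUG Met / GCG Ala — nonsynonymous.
Codon 2: ACG Thr / ACU Thr — synonymous.
Codon 3: AGU Ser / AGU Ser — identical.
Codon 4: GAA Glu / UCA Ser — nonsynonymous.
Codon 5: GCA Ala / GCU Ala — synonymous.
Codon 6: CGA Arg / UUC Phe — nonsynonymous.
Codon 7: UGG Trp / GUC Val — nonsynonymous.
Codon 8: CUC Leu / CUC Leu — identical.
Codon 9: AUG Met / UCC Ser — nonsynonymous.
Nonsynonymous differences: 5 → different protein.

no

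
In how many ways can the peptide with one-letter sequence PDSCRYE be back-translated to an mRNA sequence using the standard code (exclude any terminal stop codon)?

Pro: 4 codons.
Asp: 2 codons.
Ser: 6 codons.
Cys: 2 codons.
Arg: 6 codons.
Tyr: 2 codons.
Glu: 2 codons.
4 × 2 × 6 × 2 × 6 × 2 × 2 = 2304.

2304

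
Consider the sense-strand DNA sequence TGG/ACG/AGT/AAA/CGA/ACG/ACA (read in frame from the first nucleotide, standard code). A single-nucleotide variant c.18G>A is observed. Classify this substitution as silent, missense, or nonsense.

silent

Position 18 falls in codon 6: ACG → Thr.
After the substitution the codon is ACA → Thr.
Both encode Thr, so the change is synonymous.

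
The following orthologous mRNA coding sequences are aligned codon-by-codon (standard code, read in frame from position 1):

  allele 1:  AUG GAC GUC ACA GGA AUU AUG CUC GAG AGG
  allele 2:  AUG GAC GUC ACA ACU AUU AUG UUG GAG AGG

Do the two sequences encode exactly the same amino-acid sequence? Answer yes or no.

no

Codon 1: AUG Met / AUG Met — identical.
Codon 2: GAC Asp / GAC Asp — identical.
Codon 3: GUC Val / GUC Val — identical.
Codon 4: ACA Thr / ACA Thr — identical.
Codon 5: GGA Gly / ACU Thr — nonsynonymous.
Codon 6: AUU Ile / AUU Ile — identical.
Codon 7: AUG Met / AUG Met — identical.
Codon 8: CUC Leu / UUG Leu — synonymous.
Codon 9: GAG Glu / GAG Glu — identical.
Codon 10: AGG Arg / AGG Arg — identical.
Nonsynonymous differences: 1 → different protein.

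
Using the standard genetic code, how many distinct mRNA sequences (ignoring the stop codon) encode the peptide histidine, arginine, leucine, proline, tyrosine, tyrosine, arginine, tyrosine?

His: 2 codons.
Arg: 6 codons.
Leu: 6 codons.
Pro: 4 codons.
Tyr: 2 codons.
Tyr: 2 codons.
Arg: 6 codons.
Tyr: 2 codons.
2 × 6 × 6 × 4 × 2 × 2 × 6 × 2 = 13824.

13824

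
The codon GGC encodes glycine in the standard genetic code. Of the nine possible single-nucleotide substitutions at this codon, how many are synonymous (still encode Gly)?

3

Position 1: none → 0 synonymous.
Position 2: none → 0 synonymous.
Position 3: GGU, GGA, GGG → 3 synonymous.
Total: 0 + 0 + 3 = 3.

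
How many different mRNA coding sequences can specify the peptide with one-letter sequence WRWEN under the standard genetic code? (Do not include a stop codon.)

24

Trp: 1 codon.
Arg: 6 codons.
Trp: 1 codon.
Glu: 2 codons.
Asn: 2 codons.
1 × 6 × 1 × 2 × 2 = 24.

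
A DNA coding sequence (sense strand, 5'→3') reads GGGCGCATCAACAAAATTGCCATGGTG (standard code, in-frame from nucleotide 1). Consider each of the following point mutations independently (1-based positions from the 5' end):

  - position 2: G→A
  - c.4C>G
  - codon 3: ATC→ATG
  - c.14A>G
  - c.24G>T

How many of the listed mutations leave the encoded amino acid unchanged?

0

Codon 1: GGG (Gly) → GAG (Glu) — missense.
Codon 2: CGC (Arg) → GGC (Gly) — missense.
Codon 3: ATC (Ile) → ATG (Met) — missense.
Codon 5: AAA (Lys) → AGA (Arg) — missense.
Codon 8: ATG (Met) → ATT (Ile) — missense.
Synonymous: 0 of 5.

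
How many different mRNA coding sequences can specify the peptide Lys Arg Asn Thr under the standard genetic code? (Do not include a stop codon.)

96

Lys: 2 codons.
Arg: 6 codons.
Asn: 2 codons.
Thr: 4 codons.
2 × 6 × 2 × 4 = 96.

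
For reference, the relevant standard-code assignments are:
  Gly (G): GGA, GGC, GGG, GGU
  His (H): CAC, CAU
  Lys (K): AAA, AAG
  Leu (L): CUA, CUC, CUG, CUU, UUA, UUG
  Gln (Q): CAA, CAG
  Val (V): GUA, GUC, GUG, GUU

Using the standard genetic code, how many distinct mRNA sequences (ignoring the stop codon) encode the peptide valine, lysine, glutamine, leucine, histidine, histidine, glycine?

1536

Val: 4 codons.
Lys: 2 codons.
Gln: 2 codons.
Leu: 6 codons.
His: 2 codons.
His: 2 codons.
Gly: 4 codons.
4 × 2 × 2 × 6 × 2 × 2 × 4 = 1536.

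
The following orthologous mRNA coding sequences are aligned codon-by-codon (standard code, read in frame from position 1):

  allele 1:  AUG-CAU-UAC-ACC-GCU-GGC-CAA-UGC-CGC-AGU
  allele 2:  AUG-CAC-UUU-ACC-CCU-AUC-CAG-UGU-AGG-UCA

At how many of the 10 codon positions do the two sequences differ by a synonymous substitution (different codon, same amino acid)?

5

Codon 1: AUG Met / AUG Met — identical.
Codon 2: CAU His / CAC His — synonymous.
Codon 3: UAC Tyr / UUU Phe — nonsynonymous.
Codon 4: ACC Thr / ACC Thr — identical.
Codon 5: GCU Ala / CCU Pro — nonsynonymous.
Codon 6: GGC Gly / AUC Ile — nonsynonymous.
Codon 7: CAA Gln / CAG Gln — synonymous.
Codon 8: UGC Cys / UGU Cys — synonymous.
Codon 9: CGC Arg / AGG Arg — synonymous.
Codon 10: AGU Ser / UCA Ser — synonymous.
Synonymous differences: 5.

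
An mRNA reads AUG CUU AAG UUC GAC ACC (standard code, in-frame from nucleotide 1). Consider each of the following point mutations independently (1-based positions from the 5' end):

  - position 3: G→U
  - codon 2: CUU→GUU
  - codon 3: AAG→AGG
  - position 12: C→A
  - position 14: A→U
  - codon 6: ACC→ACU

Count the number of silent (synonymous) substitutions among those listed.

1

Codon 1: AUG (Met) → AUU (Ile) — missense.
Codon 2: CUU (Leu) → GUU (Val) — missense.
Codon 3: AAG (Lys) → AGG (Arg) — missense.
Codon 4: UUC (Phe) → UUA (Leu) — missense.
Codon 5: GAC (Asp) → GUC (Val) — missense.
Codon 6: ACC (Thr) → ACU (Thr) — synonymous.
Synonymous: 1 of 6.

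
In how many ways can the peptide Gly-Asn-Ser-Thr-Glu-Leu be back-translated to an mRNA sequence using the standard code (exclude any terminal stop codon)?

2304

Gly: 4 codons.
Asn: 2 codons.
Ser: 6 codons.
Thr: 4 codons.
Glu: 2 codons.
Leu: 6 codons.
4 × 2 × 6 × 4 × 2 × 6 = 2304.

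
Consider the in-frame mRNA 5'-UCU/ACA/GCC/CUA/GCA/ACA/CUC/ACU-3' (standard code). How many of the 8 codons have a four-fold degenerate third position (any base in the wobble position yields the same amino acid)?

8

Codon 1 UCU (Ser): third position 4-fold.
Codon 2 ACA (Thr): third position 4-fold.
Codon 3 GCC (Ala): third position 4-fold.
Codon 4 CUA (Leu): third position 4-fold.
Codon 5 GCA (Ala): third position 4-fold.
Codon 6 ACA (Thr): third position 4-fold.
Codon 7 CUC (Leu): third position 4-fold.
Codon 8 ACU (Thr): third position 4-fold.
Four-fold degenerate third positions: 8.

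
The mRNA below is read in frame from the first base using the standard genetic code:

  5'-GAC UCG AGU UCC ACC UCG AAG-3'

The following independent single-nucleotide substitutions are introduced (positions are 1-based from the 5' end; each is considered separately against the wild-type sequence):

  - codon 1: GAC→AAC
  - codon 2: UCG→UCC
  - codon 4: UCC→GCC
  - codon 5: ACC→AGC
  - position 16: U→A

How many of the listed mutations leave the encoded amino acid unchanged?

Codon 1: GAC (Asp) → AAC (Asn) — missense.
Codon 2: UCG (Ser) → UCC (Ser) — synonymous.
Codon 4: UCC (Ser) → GCC (Ala) — missense.
Codon 5: ACC (Thr) → AGC (Ser) — missense.
Codon 6: UCG (Ser) → ACG (Thr) — missense.
Synonymous: 1 of 5.

1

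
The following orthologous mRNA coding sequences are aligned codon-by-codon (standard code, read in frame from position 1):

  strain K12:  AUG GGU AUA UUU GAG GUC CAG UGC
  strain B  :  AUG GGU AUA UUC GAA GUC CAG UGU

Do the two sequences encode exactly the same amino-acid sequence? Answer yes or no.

Codon 1: AUG Met / AUG Met — identical.
Codon 2: GGU Gly / GGU Gly — identical.
Codon 3: AUA Ile / AUA Ile — identical.
Codon 4: UUU Phe / UUC Phe — synonymous.
Codon 5: GAG Glu / GAA Glu — synonymous.
Codon 6: GUC Val / GUC Val — identical.
Codon 7: CAG Gln / CAG Gln — identical.
Codon 8: UGC Cys / UGU Cys — synonymous.
Nonsynonymous differences: 0 → same protein.

yes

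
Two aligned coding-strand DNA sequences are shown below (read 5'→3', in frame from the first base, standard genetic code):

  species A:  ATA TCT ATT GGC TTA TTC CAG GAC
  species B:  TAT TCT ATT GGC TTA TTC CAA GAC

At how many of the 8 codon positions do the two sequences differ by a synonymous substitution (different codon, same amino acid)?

1

Codon 1: ATA Ile / TAT Tyr — nonsynonymous.
Codon 2: TCT Ser / TCT Ser — identical.
Codon 3: ATT Ile / ATT Ile — identical.
Codon 4: GGC Gly / GGC Gly — identical.
Codon 5: TTA Leu / TTA Leu — identical.
Codon 6: TTC Phe / TTC Phe — identical.
Codon 7: CAG Gln / CAA Gln — synonymous.
Codon 8: GAC Asp / GAC Asp — identical.
Synonymous differences: 1.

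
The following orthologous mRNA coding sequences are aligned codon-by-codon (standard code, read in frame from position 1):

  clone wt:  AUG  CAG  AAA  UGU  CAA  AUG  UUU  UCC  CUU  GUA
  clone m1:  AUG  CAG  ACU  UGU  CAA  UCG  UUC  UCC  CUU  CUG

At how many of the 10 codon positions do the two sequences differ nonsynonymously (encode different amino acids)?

3

Codon 1: AUG Met / AUG Met — identical.
Codon 2: CAG Gln / CAG Gln — identical.
Codon 3: AAA Lys / ACU Thr — nonsynonymous.
Codon 4: UGU Cys / UGU Cys — identical.
Codon 5: CAA Gln / CAA Gln — identical.
Codon 6: AUG Met / UCG Ser — nonsynonymous.
Codon 7: UUU Phe / UUC Phe — synonymous.
Codon 8: UCC Ser / UCC Ser — identical.
Codon 9: CUU Leu / CUU Leu — identical.
Codon 10: GUA Val / CUG Leu — nonsynonymous.
Nonsynonymous differences: 3.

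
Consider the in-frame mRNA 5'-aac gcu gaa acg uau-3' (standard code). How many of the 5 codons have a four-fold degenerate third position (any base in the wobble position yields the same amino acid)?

2

Codon 1 AAC (Asn): third position 2-fold.
Codon 2 GCU (Ala): third position 4-fold.
Codon 3 GAA (Glu): third position 2-fold.
Codon 4 ACG (Thr): third position 4-fold.
Codon 5 UAU (Tyr): third position 2-fold.
Four-fold degenerate third positions: 2.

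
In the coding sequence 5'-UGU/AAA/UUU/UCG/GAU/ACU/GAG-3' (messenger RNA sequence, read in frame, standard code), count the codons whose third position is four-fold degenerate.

Codon 1 UGU (Cys): third position 2-fold.
Codon 2 AAA (Lys): third position 2-fold.
Codon 3 UUU (Phe): third position 2-fold.
Codon 4 UCG (Ser): third position 4-fold.
Codon 5 GAU (Asp): third position 2-fold.
Codon 6 ACU (Thr): third position 4-fold.
Codon 7 GAG (Glu): third position 2-fold.
Four-fold degenerate third positions: 2.

2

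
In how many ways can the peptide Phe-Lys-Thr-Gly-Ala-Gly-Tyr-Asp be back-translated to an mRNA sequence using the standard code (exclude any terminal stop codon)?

Phe: 2 codons.
Lys: 2 codons.
Thr: 4 codons.
Gly: 4 codons.
Ala: 4 codons.
Gly: 4 codons.
Tyr: 2 codons.
Asp: 2 codons.
2 × 2 × 4 × 4 × 4 × 4 × 2 × 2 = 4096.

4096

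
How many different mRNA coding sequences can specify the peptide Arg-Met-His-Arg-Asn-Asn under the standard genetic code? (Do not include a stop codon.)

Arg: 6 codons.
Met: 1 codon.
His: 2 codons.
Arg: 6 codons.
Asn: 2 codons.
Asn: 2 codons.
6 × 1 × 2 × 6 × 2 × 2 = 288.

288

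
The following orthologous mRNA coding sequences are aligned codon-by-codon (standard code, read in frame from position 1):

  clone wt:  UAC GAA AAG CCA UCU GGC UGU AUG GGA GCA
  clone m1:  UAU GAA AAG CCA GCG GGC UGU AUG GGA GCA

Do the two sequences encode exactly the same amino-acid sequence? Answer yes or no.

Codon 1: UAC Tyr / UAU Tyr — synonymous.
Codon 2: GAA Glu / GAA Glu — identical.
Codon 3: AAG Lys / AAG Lys — identical.
Codon 4: CCA Pro / CCA Pro — identical.
Codon 5: UCU Ser / GCG Ala — nonsynonymous.
Codon 6: GGC Gly / GGC Gly — identical.
Codon 7: UGU Cys / UGU Cys — identical.
Codon 8: AUG Met / AUG Met — identical.
Codon 9: GGA Gly / GGA Gly — identical.
Codon 10: GCA Ala / GCA Ala — identical.
Nonsynonymous differences: 1 → different protein.

no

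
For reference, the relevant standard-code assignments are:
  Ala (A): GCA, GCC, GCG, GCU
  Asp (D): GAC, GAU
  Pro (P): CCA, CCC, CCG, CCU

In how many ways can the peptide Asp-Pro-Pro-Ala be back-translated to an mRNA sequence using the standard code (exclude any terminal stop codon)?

128

Asp: 2 codons.
Pro: 4 codons.
Pro: 4 codons.
Ala: 4 codons.
2 × 4 × 4 × 4 = 128.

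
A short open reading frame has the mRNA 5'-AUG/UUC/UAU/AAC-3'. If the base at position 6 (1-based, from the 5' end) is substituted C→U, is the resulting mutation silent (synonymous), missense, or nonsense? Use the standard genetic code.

Position 6 falls in codon 2: UUC → Phe.
After the substitution the codon is UUU → Phe.
Both encode Phe, so the change is synonymous.

silent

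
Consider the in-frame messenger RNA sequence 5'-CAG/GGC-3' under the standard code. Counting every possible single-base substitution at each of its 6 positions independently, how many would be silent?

Codon 1 (CAG, Gln): 1 synonymous substitution.
Codon 2 (GGC, Gly): 3 synonymous substitutions.
Total: 1 + 3 = 4.

4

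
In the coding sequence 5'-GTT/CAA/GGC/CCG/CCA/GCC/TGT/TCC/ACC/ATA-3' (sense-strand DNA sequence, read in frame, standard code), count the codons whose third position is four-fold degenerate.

7

Codon 1 GTT (Val): third position 4-fold.
Codon 2 CAA (Gln): third position 2-fold.
Codon 3 GGC (Gly): third position 4-fold.
Codon 4 CCG (Pro): third position 4-fold.
Codon 5 CCA (Pro): third position 4-fold.
Codon 6 GCC (Ala): third position 4-fold.
Codon 7 TGT (Cys): third position 2-fold.
Codon 8 TCC (Ser): third position 4-fold.
Codon 9 ACC (Thr): third position 4-fold.
Codon 10 ATA (Ile): third position 3-fold.
Four-fold degenerate third positions: 7.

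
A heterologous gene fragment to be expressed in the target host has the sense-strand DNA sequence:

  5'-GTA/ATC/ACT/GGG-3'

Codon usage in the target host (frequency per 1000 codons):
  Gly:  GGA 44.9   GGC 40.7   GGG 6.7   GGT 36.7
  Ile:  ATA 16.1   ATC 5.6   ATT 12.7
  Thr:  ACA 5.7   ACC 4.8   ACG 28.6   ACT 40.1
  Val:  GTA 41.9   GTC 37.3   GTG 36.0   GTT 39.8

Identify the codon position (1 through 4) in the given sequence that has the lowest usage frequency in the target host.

Codon 1 GTA (Val): 41.9 per 1000.
Codon 2 ATC (Ile): 5.6 per 1000.
Codon 3 ACT (Thr): 40.1 per 1000.
Codon 4 GGG (Gly): 6.7 per 1000.
Lowest frequency is 5.6 at codon 2.

2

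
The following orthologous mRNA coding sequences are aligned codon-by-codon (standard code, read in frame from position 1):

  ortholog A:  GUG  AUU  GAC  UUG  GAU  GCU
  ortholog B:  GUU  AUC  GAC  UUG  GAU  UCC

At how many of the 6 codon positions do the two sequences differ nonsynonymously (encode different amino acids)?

Codon 1: GUG Val / GUU Val — synonymous.
Codon 2: AUU Ile / AUC Ile — synonymous.
Codon 3: GAC Asp / GAC Asp — identical.
Codon 4: UUG Leu / UUG Leu — identical.
Codon 5: GAU Asp / GAU Asp — identical.
Codon 6: GCU Ala / UCC Ser — nonsynonymous.
Nonsynonymous differences: 1.

1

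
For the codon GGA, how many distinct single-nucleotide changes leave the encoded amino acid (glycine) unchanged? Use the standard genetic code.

3

Position 1: none → 0 synonymous.
Position 2: none → 0 synonymous.
Position 3: GGT, GGC, GGG → 3 synonymous.
Total: 0 + 0 + 3 = 3.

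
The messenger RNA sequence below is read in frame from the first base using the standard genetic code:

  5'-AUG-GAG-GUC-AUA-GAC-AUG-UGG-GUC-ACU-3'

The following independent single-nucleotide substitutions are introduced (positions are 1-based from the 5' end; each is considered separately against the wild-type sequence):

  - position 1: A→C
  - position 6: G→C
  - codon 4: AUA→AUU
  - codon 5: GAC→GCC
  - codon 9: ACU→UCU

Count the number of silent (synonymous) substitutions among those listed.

Codon 1: AUG (Met) → CUG (Leu) — missense.
Codon 2: GAG (Glu) → GAC (Asp) — missense.
Codon 4: AUA (Ile) → AUU (Ile) — synonymous.
Codon 5: GAC (Asp) → GCC (Ala) — missense.
Codon 9: ACU (Thr) → UCU (Ser) — missense.
Synonymous: 1 of 5.

1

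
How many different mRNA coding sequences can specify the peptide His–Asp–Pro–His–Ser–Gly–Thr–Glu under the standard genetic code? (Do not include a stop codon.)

His: 2 codons.
Asp: 2 codons.
Pro: 4 codons.
His: 2 codons.
Ser: 6 codons.
Gly: 4 codons.
Thr: 4 codons.
Glu: 2 codons.
2 × 2 × 4 × 2 × 6 × 4 × 4 × 2 = 6144.

6144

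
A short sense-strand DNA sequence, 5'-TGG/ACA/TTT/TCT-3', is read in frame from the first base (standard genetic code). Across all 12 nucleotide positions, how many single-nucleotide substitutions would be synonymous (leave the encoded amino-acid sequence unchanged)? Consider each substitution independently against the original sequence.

Codon 1 (TGG, Trp): 0 synonymous substitutions.
Codon 2 (ACA, Thr): 3 synonymous substitutions.
Codon 3 (TTT, Phe): 1 synonymous substitution.
Codon 4 (TCT, Ser): 3 synonymous substitutions.
Total: 0 + 3 + 1 + 3 = 7.

7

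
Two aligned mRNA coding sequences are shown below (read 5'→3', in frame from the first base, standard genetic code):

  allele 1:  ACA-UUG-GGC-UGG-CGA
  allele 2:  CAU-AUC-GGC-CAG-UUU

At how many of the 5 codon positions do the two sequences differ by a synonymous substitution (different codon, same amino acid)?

Codon 1: ACA Thr / CAU His — nonsynonymous.
Codon 2: UUG Leu / AUC Ile — nonsynonymous.
Codon 3: GGC Gly / GGC Gly — identical.
Codon 4: UGG Trp / CAG Gln — nonsynonymous.
Codon 5: CGA Arg / UUU Phe — nonsynonymous.
Synonymous differences: 0.

0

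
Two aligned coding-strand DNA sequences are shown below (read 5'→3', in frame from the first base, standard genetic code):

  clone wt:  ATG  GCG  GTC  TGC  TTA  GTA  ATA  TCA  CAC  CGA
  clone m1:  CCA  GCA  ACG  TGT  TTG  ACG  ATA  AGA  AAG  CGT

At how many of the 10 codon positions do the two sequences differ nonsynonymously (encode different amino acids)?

5

Codon 1: ATG Met / CCA Pro — nonsynonymous.
Codon 2: GCG Ala / GCA Ala — synonymous.
Codon 3: GTC Val / ACG Thr — nonsynonymous.
Codon 4: TGC Cys / TGT Cys — synonymous.
Codon 5: TTA Leu / TTG Leu — synonymous.
Codon 6: GTA Val / ACG Thr — nonsynonymous.
Codon 7: ATA Ile / ATA Ile — identical.
Codon 8: TCA Ser / AGA Arg — nonsynonymous.
Codon 9: CAC His / AAG Lys — nonsynonymous.
Codon 10: CGA Arg / CGT Arg — synonymous.
Nonsynonymous differences: 5.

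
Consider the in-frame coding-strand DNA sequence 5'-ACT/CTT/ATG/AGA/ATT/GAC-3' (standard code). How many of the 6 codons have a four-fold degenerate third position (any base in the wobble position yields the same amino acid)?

Codon 1 ACT (Thr): third position 4-fold.
Codon 2 CTT (Leu): third position 4-fold.
Codon 3 ATG (Met): third position 1-fold.
Codon 4 AGA (Arg): third position 2-fold.
Codon 5 ATT (Ile): third position 3-fold.
Codon 6 GAC (Asp): third position 2-fold.
Four-fold degenerate third positions: 2.

2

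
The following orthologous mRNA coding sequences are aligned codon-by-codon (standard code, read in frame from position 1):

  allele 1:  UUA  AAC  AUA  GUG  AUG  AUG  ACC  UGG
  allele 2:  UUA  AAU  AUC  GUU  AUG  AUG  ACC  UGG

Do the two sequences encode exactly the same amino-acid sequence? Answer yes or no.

yes

Codon 1: UUA Leu / UUA Leu — identical.
Codon 2: AAC Asn / AAU Asn — synonymous.
Codon 3: AUA Ile / AUC Ile — synonymous.
Codon 4: GUG Val / GUU Val — synonymous.
Codon 5: AUG Met / AUG Met — identical.
Codon 6: AUG Met / AUG Met — identical.
Codon 7: ACC Thr / ACC Thr — identical.
Codon 8: UGG Trp / UGG Trp — identical.
Nonsynonymous differences: 0 → same protein.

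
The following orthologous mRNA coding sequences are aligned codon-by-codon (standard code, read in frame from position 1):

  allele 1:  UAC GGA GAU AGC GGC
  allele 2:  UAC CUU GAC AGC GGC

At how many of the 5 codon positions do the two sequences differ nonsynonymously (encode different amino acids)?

1

Codon 1: UAC Tyr / UAC Tyr — identical.
Codon 2: GGA Gly / CUU Leu — nonsynonymous.
Codon 3: GAU Asp / GAC Asp — synonymous.
Codon 4: AGC Ser / AGC Ser — identical.
Codon 5: GGC Gly / GGC Gly — identical.
Nonsynonymous differences: 1.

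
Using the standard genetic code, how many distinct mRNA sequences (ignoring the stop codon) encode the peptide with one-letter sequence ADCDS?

Ala: 4 codons.
Asp: 2 codons.
Cys: 2 codons.
Asp: 2 codons.
Ser: 6 codons.
4 × 2 × 2 × 2 × 6 = 192.

192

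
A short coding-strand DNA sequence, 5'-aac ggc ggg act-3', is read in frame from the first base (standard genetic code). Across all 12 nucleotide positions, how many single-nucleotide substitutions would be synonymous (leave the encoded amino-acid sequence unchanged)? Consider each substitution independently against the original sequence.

Codon 1 (AAC, Asn): 1 synonymous substitution.
Codon 2 (GGC, Gly): 3 synonymous substitutions.
Codon 3 (GGG, Gly): 3 synonymous substitutions.
Codon 4 (ACT, Thr): 3 synonymous substitutions.
Total: 1 + 3 + 3 + 3 = 10.

10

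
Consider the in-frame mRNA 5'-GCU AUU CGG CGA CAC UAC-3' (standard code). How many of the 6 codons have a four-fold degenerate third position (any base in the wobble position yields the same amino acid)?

3

Codon 1 GCU (Ala): third position 4-fold.
Codon 2 AUU (Ile): third position 3-fold.
Codon 3 CGG (Arg): third position 4-fold.
Codon 4 CGA (Arg): third position 4-fold.
Codon 5 CAC (His): third position 2-fold.
Codon 6 UAC (Tyr): third position 2-fold.
Four-fold degenerate third positions: 3.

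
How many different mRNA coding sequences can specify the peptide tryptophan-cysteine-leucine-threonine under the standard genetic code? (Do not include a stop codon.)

48

Trp: 1 codon.
Cys: 2 codons.
Leu: 6 codons.
Thr: 4 codons.
1 × 2 × 6 × 4 = 48.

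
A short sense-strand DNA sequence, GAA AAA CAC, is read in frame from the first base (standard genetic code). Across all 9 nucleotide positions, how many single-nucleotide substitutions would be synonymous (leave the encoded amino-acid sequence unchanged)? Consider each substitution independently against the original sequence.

3

Codon 1 (GAA, Glu): 1 synonymous substitution.
Codon 2 (AAA, Lys): 1 synonymous substitution.
Codon 3 (CAC, His): 1 synonymous substitution.
Total: 1 + 1 + 1 = 3.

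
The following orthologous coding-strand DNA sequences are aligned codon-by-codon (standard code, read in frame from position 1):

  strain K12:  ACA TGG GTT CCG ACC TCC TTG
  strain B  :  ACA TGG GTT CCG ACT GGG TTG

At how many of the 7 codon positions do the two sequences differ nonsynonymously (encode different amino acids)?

Codon 1: ACA Thr / ACA Thr — identical.
Codon 2: TGG Trp / TGG Trp — identical.
Codon 3: GTT Val / GTT Val — identical.
Codon 4: CCG Pro / CCG Pro — identical.
Codon 5: ACC Thr / ACT Thr — synonymous.
Codon 6: TCC Ser / GGG Gly — nonsynonymous.
Codon 7: TTG Leu / TTG Leu — identical.
Nonsynonymous differences: 1.

1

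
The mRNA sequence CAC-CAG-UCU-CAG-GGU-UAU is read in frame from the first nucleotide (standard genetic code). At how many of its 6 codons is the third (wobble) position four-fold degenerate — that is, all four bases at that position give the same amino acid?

Codon 1 CAC (His): third position 2-fold.
Codon 2 CAG (Gln): third position 2-fold.
Codon 3 UCU (Ser): third position 4-fold.
Codon 4 CAG (Gln): third position 2-fold.
Codon 5 GGU (Gly): third position 4-fold.
Codon 6 UAU (Tyr): third position 2-fold.
Four-fold degenerate third positions: 2.

2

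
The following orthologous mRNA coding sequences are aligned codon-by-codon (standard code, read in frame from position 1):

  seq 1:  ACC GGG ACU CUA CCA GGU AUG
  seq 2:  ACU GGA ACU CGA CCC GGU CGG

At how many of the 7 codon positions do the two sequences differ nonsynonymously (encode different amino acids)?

2

Codon 1: ACC Thr / ACU Thr — synonymous.
Codon 2: GGG Gly / GGA Gly — synonymous.
Codon 3: ACU Thr / ACU Thr — identical.
Codon 4: CUA Leu / CGA Arg — nonsynonymous.
Codon 5: CCA Pro / CCC Pro — synonymous.
Codon 6: GGU Gly / GGU Gly — identical.
Codon 7: AUG Met / CGG Arg — nonsynonymous.
Nonsynonymous differences: 2.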